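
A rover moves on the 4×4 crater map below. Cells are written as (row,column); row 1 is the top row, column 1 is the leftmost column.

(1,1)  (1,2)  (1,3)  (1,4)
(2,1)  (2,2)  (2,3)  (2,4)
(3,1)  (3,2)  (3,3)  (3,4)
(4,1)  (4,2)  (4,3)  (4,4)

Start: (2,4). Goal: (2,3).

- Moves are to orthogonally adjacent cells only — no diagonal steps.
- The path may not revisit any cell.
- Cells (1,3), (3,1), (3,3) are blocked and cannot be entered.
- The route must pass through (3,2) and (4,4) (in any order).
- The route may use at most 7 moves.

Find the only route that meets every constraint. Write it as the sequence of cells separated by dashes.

The budget equals the shortest possible length, so every move has to be on a shortest route through the required cells.
Route from (2,4): down 2 to (4,4), left 2 to (4,2), up 2 to (2,2), right 1 to (2,3) — 7 moves in all.
Check: all required cells visited; 7 ≤ 7 moves.

(2,4) - (3,4) - (4,4) - (4,3) - (4,2) - (3,2) - (2,2) - (2,3)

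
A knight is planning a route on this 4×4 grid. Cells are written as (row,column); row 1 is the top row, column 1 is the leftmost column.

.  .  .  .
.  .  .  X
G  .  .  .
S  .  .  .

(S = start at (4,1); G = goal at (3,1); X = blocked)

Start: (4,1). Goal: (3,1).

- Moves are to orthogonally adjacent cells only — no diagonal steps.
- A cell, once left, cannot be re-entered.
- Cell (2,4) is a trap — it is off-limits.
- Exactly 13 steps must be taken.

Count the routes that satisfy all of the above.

2

Need simple routes of exactly 13 moves from (4,1) to (3,1) (Manhattan distance 1, so 6 moves are spent on a detour and 6 undoing it).
Enumerating: (4,1) (4,2) (4,3) (4,4) (3,4) (3,3) (2,3) (1,3) (1,2) (1,1) (2,1) (2,2) (3,2) (3,1) | (4,1) (4,2) (4,3) (4,4) (3,4) (3,3) (3,2) (2,2) (2,3) (1,3) (1,2) (1,1) (2,1) (3,1).
That gives 2 routes.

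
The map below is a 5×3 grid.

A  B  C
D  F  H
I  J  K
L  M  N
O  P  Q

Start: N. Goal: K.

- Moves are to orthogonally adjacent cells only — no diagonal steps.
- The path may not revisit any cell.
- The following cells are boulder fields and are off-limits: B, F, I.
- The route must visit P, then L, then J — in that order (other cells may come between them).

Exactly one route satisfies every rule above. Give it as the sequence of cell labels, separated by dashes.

N - Q - P - O - L - M - J - K

The waypoints must appear in the order P, L, J, with no cell reused.
Route from N: down to Q, 2× left (reaching O), up to L, right to M, up to J, right to K — 7 moves in all.
Check: order respected (P at step 2, L at step 4, J at step 6).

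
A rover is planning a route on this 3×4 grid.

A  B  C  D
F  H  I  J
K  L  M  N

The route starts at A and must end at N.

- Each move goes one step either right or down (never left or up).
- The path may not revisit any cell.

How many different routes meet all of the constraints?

10

A right/down-only route from A to N makes exactly 2 down-moves and 3 right-moves in some order.
With no other constraints that would be C(5,2) = 10 routes.
That gives 10 routes.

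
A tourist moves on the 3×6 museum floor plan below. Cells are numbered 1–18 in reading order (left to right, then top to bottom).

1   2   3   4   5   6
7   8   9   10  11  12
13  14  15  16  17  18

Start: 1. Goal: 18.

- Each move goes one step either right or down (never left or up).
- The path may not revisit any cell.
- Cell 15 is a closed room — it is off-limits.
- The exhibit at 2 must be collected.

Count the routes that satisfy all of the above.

A right/down-only route from 1 to 18 makes exactly 2 down-moves and 5 right-moves in some order.
With no other constraints that would be C(7,2) = 21 routes.
Split at 2 and multiply the segment counts (each segment already excludes blocked cells): 1→2: 1; 2→18: 12; product = 12.
That gives 12 routes.

12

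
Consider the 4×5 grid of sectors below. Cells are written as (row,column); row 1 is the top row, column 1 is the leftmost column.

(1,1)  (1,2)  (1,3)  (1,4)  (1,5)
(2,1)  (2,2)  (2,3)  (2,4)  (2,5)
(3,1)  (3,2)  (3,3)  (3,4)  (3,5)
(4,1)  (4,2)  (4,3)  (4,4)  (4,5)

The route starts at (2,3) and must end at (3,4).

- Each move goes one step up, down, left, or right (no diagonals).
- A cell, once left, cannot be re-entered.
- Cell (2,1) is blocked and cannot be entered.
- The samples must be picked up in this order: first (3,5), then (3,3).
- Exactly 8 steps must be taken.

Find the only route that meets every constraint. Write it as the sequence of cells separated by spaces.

(2,3) (2,4) (2,5) (3,5) (4,5) (4,4) (4,3) (3,3) (3,4)

The waypoints must appear in the order (3,5), (3,3), with no cell reused.
Route from (2,3): right 2 to (2,5), down 2 to (4,5), left 2 to (4,3), up 1 to (3,3), right 1 to (3,4) — 8 moves in all.
Check: order respected ((3,5) at step 3, (3,3) at step 7); 8 moves as required.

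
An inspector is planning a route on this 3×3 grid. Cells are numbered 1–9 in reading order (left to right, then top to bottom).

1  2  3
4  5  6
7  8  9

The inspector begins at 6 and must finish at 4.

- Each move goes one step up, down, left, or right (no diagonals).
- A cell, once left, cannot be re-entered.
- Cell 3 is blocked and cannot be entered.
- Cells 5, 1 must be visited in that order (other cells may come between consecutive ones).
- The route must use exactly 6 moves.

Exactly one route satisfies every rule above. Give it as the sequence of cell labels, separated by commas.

6, 9, 8, 5, 2, 1, 4

The waypoints must appear in the order 5, 1, with no cell reused.
Route from 6: down to 9, left to 8, 2× up (reaching 2), left to 1, down to 4 — 6 moves in all.
Check: order respected (5 at step 3, 1 at step 5); 6 moves as required.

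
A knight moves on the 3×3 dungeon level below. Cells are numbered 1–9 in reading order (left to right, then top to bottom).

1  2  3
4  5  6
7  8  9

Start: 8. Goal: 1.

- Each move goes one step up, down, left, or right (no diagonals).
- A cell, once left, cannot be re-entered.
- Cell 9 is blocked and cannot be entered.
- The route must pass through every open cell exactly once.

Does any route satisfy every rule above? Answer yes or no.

yes

One route that works: 8 → 7 → 4 → 5 → 6 → 3 → 2 → 1.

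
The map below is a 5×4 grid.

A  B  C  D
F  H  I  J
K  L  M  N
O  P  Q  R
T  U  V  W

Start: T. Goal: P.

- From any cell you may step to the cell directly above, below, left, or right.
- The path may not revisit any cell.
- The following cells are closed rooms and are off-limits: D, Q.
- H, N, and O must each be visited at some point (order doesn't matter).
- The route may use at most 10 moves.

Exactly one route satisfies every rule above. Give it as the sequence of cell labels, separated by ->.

The 10-move cap with required stops at H, N, O leaves no slack for detours.
Route from T: 3× up (reaching F), 3× right (reaching J), down to N, 2× left (reaching L), down to P — 10 moves in all.
Check: all required cells visited; 10 ≤ 10 moves.

T -> O -> K -> F -> H -> I -> J -> N -> M -> L -> P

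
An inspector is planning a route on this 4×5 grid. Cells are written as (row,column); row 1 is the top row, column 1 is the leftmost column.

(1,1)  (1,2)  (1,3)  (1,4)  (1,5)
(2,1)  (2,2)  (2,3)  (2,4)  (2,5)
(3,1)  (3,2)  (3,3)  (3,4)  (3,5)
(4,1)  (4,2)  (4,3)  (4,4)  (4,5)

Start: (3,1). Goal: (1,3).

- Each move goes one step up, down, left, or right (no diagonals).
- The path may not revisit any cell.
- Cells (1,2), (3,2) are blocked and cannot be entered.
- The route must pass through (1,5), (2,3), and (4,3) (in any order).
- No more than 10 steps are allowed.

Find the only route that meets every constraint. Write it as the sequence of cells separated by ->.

Any route must reach (1,5), (2,3), and (4,3) and still end at (1,3) within 10 moves, so the order of the required stops is forced.
Route from (3,1): down 1 to (4,1), right 2 to (4,3), up 2 to (2,3), right 2 to (2,5), up 1 to (1,5), left 2 to (1,3) — 10 moves in all.
Check: all required cells visited; 10 ≤ 10 moves.

(3,1) -> (4,1) -> (4,2) -> (4,3) -> (3,3) -> (2,3) -> (2,4) -> (2,5) -> (1,5) -> (1,4) -> (1,3)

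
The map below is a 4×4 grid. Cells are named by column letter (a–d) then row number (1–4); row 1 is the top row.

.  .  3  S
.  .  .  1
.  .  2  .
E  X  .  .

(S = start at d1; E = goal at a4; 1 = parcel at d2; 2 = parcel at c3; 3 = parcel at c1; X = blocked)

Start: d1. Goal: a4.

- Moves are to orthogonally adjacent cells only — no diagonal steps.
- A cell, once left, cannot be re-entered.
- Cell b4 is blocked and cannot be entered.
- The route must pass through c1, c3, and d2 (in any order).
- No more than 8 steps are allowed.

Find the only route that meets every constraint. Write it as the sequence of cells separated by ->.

The 8-move cap with required stops at c1, c3, d2 leaves no slack for detours.
Route from d1: left to c1, down to c2, right to d2, down to d3, 3× left (reaching a3), down to a4 — 8 moves in all.
Check: all required cells visited; 8 ≤ 8 moves.

d1 -> c1 -> c2 -> d2 -> d3 -> c3 -> b3 -> a3 -> a4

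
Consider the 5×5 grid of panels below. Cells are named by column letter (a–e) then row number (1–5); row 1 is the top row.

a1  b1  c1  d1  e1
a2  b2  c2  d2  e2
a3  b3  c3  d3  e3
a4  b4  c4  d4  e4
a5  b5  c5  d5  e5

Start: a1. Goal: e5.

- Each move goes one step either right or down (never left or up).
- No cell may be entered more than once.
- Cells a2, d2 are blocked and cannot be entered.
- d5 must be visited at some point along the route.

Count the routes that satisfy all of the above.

12

A right/down-only route from a1 to e5 makes exactly 4 down-moves and 4 right-moves in some order.
With no other constraints that would be C(8,4) = 70 routes.
Split at d5 and multiply the segment counts (each segment already excludes blocked cells): a1→d5: 12; d5→e5: 1; product = 12.
That gives 12 routes.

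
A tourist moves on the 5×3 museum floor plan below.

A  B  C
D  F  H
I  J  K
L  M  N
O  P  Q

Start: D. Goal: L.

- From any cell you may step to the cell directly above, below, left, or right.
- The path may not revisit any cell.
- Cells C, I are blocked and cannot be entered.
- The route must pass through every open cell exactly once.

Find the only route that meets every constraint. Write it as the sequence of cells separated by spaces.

D A B F H K J M N Q P O L

Need to visit all 13 open cells exactly once, starting at D and ending at L.
Cell Q has only two open neighbours (N and P), so the path must pass straight through it: one of those is the cell it's entered from and the other is where it exits.
Route from D: up 1 to A, right 1 to B, down 1 to F, right 1 to H, down 1 to K, left 1 to J, down 1 to M, right 1 to N, down 1 to Q, left 2 to O, up 1 to L — 12 moves in all.
Check: all 13 open cells covered.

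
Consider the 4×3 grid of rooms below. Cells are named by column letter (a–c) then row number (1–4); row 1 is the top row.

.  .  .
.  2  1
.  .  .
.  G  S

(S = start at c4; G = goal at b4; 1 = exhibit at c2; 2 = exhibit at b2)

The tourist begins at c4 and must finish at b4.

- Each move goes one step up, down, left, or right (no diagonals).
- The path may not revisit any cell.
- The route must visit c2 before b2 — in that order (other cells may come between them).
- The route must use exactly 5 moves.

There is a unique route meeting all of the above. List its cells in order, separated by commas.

The waypoints must appear in the order c2, b2, with no cell reused.
Route from c4: up 2 to c2, left 1 to b2, down 2 to b4 — 5 moves in all.
Check: order respected (1 at step 2, 2 at step 3); 5 moves as required.

c4, c3, c2, b2, b3, b4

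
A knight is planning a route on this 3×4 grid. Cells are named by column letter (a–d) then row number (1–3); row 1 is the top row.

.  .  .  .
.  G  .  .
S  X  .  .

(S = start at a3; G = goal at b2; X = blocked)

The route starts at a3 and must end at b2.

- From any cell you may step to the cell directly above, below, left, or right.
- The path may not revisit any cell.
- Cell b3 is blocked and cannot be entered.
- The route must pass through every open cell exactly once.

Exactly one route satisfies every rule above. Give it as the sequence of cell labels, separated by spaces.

Need to visit all 11 open cells exactly once, starting at a3 and ending at b2.
Cell d3 has only two open neighbours (d2 and c3), so the path must pass straight through it: one of those is the cell it's entered from and the other is where it exits.
Route from a3: 2× up (reaching a1), 3× right (reaching d1), 2× down (reaching d3), left to c3, up to c2, left to b2 — 10 moves in all.
Check: all 11 open cells covered.

a3 a2 a1 b1 c1 d1 d2 d3 c3 c2 b2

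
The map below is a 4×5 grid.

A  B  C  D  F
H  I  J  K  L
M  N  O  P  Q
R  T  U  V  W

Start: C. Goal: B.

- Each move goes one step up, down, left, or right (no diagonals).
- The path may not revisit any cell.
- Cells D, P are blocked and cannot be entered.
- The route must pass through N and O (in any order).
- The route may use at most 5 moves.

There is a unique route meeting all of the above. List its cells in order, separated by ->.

Any route must reach N and O and still end at B within 5 moves, so the order of the required stops is forced.
Route from C: 2× down (reaching O), left to N, 2× up (reaching B) — 5 moves in all.
Check: all required cells visited; 5 ≤ 5 moves.

C -> J -> O -> N -> I -> B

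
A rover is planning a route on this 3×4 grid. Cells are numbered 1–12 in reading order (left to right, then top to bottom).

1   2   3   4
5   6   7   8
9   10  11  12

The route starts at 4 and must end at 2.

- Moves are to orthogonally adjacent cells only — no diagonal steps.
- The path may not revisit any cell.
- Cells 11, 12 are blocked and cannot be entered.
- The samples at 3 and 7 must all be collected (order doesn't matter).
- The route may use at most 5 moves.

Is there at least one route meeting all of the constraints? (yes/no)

One route that works: 4 → 8 → 7 → 3 → 2.

yes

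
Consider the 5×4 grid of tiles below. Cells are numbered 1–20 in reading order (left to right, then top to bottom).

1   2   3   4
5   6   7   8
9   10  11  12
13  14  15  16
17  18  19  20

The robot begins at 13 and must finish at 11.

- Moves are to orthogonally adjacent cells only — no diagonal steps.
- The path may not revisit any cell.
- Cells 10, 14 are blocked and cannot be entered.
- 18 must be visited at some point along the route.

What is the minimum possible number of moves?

Any route passes through 18 somewhere between 13 and 11. Summing Manhattan distances along the two legs (13 → 18 → 11) gives a lower bound of 2 + 3 = 5 moves.
A route of 5 moves achieves this: 13 → 17 → 18 → 19 → 15 → 11.
Since 5 matches the lower bound, it is optimal.

5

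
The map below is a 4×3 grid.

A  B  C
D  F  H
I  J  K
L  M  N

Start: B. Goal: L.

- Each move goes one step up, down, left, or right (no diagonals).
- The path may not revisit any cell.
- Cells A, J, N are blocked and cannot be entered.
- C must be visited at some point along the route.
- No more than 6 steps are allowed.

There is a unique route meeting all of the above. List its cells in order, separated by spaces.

B C H F D I L

Any route must reach C and still end at L within 6 moves, so the order of the required stops is forced.
Route from B: right 1 to C, down 1 to H, left 2 to D, down 2 to L — 6 moves in all.
Check: all required cells visited; 6 ≤ 6 moves.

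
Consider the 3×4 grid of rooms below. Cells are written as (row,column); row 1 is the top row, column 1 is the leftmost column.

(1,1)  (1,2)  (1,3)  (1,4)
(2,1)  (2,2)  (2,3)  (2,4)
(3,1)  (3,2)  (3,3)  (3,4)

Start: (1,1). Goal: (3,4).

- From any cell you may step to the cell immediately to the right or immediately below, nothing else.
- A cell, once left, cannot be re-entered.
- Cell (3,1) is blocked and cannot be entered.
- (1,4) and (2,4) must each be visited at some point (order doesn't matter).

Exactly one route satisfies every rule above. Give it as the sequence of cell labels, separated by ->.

Moves only go right or down, so the column and row indices never decrease.
Route from (1,1): 3× right (reaching (1,4)), 2× down (reaching (3,4)) — 5 moves in all.
Check: all required cells visited.

(1,1) -> (1,2) -> (1,3) -> (1,4) -> (2,4) -> (3,4)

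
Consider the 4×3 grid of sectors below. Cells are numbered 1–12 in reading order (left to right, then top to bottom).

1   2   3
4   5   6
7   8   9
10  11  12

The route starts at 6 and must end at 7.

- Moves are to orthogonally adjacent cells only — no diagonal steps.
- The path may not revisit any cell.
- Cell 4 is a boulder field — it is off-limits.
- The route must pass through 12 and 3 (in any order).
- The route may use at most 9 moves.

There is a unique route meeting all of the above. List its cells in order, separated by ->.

6 -> 3 -> 2 -> 5 -> 8 -> 9 -> 12 -> 11 -> 10 -> 7

The budget equals the shortest possible length, so every move has to be on a shortest route through the required cells.
Route from 6: up 1 to 3, left 1 to 2, down 2 to 8, right 1 to 9, down 1 to 12, left 2 to 10, up 1 to 7 — 9 moves in all.
Check: all required cells visited; 9 ≤ 9 moves.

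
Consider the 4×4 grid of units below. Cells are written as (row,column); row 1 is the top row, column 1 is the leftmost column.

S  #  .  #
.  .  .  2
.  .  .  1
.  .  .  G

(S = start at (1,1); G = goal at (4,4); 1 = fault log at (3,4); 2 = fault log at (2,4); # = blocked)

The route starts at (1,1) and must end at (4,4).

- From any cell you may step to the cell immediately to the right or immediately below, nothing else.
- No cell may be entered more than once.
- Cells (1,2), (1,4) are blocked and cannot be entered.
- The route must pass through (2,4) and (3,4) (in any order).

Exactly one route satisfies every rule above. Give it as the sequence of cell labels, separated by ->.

(1,1) -> (2,1) -> (2,2) -> (2,3) -> (2,4) -> (3,4) -> (4,4)

Moves only go right or down, so the column and row indices never decrease.
Route from (1,1): down to (2,1), 3× right (reaching (2,4)), 2× down (reaching (4,4)) — 6 moves in all.
Check: all required cells visited.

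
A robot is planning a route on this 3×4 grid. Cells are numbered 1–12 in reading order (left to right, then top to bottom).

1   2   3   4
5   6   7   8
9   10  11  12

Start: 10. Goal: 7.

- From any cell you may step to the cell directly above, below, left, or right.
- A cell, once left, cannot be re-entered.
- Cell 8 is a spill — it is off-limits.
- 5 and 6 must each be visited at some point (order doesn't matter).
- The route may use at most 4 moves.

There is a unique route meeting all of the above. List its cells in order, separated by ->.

The 4-move cap with required stops at 5, 6 leaves no slack for detours.
Route from 10: left to 9, up to 5, 2× right (reaching 7) — 4 moves in all.
Check: all required cells visited; 4 ≤ 4 moves.

10 -> 9 -> 5 -> 6 -> 7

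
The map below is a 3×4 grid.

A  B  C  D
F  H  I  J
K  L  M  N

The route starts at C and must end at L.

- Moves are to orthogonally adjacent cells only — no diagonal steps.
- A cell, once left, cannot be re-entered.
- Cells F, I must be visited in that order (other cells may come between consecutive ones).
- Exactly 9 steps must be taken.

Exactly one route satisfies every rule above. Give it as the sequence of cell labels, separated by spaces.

The waypoints must appear in the order F, I, with no cell reused.
Route from C: left 2 to A, down 1 to F, right 3 to J, down 1 to N, left 2 to L — 9 moves in all.
Check: order respected (F at step 3, I at step 5); 9 moves as required.

C B A F H I J N M L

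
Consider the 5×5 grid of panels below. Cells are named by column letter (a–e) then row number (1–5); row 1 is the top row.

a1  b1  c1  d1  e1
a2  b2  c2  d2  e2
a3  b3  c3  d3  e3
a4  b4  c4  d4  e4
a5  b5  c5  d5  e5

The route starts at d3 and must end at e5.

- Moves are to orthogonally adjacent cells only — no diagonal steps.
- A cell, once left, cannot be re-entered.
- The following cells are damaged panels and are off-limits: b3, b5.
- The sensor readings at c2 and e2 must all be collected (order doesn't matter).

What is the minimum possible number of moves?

Any route passes through c2 and e2 in some order between d3 and e5. Summing Manhattan distances along each leg and taking the cheapest ordering (d3 → c2 → e2 → e5) gives a lower bound of 2 + 2 + 3 = 7 moves.
A route of 7 moves achieves this: d3 → c3 → c2 → d2 → e2 → e3 → e4 → e5.
Since 7 matches the lower bound, it is optimal.

7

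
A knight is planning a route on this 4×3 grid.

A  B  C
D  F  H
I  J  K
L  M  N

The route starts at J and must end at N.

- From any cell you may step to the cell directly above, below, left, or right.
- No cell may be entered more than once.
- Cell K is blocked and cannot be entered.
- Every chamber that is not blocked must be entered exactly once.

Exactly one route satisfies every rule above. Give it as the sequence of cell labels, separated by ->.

J -> F -> H -> C -> B -> A -> D -> I -> L -> M -> N

Need to visit all 11 open cells exactly once, starting at J and ending at N.
Route from J: up 1 to F, right 1 to H, up 1 to C, left 2 to A, down 3 to L, right 2 to N — 10 moves in all.
Check: all 11 open cells covered.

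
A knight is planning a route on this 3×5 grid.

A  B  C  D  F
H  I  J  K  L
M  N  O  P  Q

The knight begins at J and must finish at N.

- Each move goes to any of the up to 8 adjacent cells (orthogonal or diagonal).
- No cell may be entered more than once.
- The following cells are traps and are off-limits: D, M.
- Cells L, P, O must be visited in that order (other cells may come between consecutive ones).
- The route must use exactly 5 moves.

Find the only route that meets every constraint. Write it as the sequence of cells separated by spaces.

J K L P O N

The waypoints must appear in the order L, P, O, with no cell reused.
Route from J: right 2 to L, down-left 1 to P, left 2 to N — 5 moves in all.
Check: order respected (L at step 2, P at step 3, O at step 4); 5 moves as required.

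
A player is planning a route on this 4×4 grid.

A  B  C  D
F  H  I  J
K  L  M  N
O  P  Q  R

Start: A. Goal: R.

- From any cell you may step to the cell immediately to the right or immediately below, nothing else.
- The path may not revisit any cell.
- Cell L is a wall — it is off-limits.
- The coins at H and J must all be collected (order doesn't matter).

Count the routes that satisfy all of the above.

A right/down-only route from A to R makes exactly 3 down-moves and 3 right-moves in some order.
With no other constraints that would be C(6,3) = 20 routes.
A monotone route can only reach the required cells in the order H, J, so split there and multiply the segment counts (each segment already excludes blocked cells): A→H: 2; H→J: 1; J→R: 1; product = 2.
That gives 2 routes.

2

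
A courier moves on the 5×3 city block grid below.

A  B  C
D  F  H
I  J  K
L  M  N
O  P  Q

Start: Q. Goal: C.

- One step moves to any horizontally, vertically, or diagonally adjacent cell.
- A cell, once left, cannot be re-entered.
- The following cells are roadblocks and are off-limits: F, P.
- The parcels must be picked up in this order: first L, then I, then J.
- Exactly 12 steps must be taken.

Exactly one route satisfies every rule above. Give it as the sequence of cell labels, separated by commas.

Q, N, K, M, O, L, I, J, D, A, B, H, C

The waypoints must appear in the order L, I, J, with no cell reused.
Route from Q: up 2 to K, down-left 2 to O, up 2 to I, right 1 to J, up-left 1 to D, up 1 to A, right 1 to B, down-right 1 to H, up 1 to C — 12 moves in all.
Check: order respected (L at step 5, I at step 6, J at step 7); 12 moves as required.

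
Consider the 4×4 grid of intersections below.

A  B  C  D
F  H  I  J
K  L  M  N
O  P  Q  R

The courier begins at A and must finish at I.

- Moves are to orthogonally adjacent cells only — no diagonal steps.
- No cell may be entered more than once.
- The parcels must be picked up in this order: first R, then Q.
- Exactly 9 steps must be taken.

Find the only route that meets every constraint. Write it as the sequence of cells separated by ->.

The waypoints must appear in the order R, Q, with no cell reused.
Route from A: 3× right (reaching D), 3× down (reaching R), left to Q, 2× up (reaching I) — 9 moves in all.
Check: order respected (R at step 6, Q at step 7); 9 moves as required.

A -> B -> C -> D -> J -> N -> R -> Q -> M -> I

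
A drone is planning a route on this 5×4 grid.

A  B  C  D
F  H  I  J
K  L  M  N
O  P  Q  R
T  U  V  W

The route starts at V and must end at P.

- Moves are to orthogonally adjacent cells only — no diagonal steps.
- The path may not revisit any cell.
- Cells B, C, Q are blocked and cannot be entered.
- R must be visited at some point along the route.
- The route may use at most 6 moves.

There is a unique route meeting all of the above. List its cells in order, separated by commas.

The 6-move cap with required stops at R leaves no slack for detours.
Route from V: right 1 to W, up 2 to N, left 2 to L, down 1 to P — 6 moves in all.
Check: all required cells visited; 6 ≤ 6 moves.

V, W, R, N, M, L, P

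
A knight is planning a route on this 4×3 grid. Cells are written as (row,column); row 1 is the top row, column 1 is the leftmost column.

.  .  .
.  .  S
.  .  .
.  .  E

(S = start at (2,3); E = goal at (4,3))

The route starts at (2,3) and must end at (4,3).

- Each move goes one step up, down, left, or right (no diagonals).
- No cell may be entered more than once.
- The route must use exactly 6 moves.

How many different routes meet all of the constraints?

7

Need simple routes of exactly 6 moves from (2,3) to (4,3) (Manhattan distance 2, so 2 moves are spent on a detour and 2 undoing it).
Enumerating: (2,3) (1,3) (1,2) (2,2) (3,2) (4,2) (4,3) | (2,3) (1,3) (1,2) (2,2) (3,2) (3,3) (4,3) | (2,3) (3,3) (3,2) (3,1) (4,1) (4,2) (4,3) | (2,3) (2,2) (3,2) (3,1) (4,1) (4,2) (4,3) | (2,3) (2,2) (2,1) (3,1) (4,1) (4,2) (4,3) | (2,3) (2,2) (2,1) (3,1) (3,2) (4,2) (4,3) | (2,3) (2,2) (2,1) (3,1) (3,2) (3,3) (4,3).
That gives 7 routes.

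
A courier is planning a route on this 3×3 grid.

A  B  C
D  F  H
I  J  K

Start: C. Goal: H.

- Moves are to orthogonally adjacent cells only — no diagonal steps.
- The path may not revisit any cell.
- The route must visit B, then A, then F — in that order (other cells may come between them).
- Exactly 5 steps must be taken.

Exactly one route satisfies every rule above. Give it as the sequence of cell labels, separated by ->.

The waypoints must appear in the order B, A, F, with no cell reused.
Route from C: 2× left (reaching A), down to D, 2× right (reaching H) — 5 moves in all.
Check: order respected (B at step 1, A at step 2, F at step 4); 5 moves as required.

C -> B -> A -> D -> F -> H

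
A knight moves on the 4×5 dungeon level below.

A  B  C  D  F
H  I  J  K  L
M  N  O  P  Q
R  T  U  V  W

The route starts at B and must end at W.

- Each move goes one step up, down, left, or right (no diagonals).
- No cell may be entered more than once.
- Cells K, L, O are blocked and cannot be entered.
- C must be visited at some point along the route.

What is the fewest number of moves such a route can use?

Any route passes through C somewhere between B and W. Summing Manhattan distances along the two legs (B → C → W) gives a lower bound of 1 + 5 = 6 moves.
That bound ignores the blocked cells. Measuring each leg by the fewest moves that actually steer around them (B→C: 1; C→W: 7) raises the lower bound to 8.
A route of 8 moves exists: B → C → J → I → N → T → U → V → W.
Since 8 matches that lower bound, it is optimal.

8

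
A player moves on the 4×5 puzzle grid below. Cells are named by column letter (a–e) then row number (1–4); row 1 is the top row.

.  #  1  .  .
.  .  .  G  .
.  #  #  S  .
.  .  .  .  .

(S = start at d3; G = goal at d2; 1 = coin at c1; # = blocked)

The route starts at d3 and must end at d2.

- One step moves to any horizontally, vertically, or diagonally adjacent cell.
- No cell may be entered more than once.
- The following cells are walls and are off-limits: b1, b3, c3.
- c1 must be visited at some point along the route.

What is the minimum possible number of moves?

Any route passes through c1 somewhere between d3 and d2. Summing Chebyshev distances along the two legs (d3 → c1 → d2) gives a lower bound of 2 + 1 = 3 moves.
A route of 3 moves achieves this: d3 → c2 → c1 → d2.
Since 3 matches the lower bound, it is optimal.

3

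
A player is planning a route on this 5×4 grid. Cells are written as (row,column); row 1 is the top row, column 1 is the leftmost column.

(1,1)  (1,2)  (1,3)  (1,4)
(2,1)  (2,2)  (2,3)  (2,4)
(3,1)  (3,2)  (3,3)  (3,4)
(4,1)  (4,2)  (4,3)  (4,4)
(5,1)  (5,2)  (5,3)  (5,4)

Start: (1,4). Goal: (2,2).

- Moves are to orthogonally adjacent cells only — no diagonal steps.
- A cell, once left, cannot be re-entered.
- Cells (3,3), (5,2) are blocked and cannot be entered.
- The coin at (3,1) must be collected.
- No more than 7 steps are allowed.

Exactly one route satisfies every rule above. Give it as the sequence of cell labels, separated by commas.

(1,4), (1,3), (1,2), (1,1), (2,1), (3,1), (3,2), (2,2)

Any route must reach (3,1) and still end at (2,2) within 7 moves, so the order of the required stops is forced.
Route from (1,4): left 3 to (1,1), down 2 to (3,1), right 1 to (3,2), up 1 to (2,2) — 7 moves in all.
Check: all required cells visited; 7 ≤ 7 moves.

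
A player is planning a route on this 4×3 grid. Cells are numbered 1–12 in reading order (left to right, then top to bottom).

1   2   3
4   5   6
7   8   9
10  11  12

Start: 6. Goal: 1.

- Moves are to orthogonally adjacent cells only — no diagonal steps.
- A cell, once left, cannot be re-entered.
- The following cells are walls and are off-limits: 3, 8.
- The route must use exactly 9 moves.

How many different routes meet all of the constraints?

Need simple routes of exactly 9 moves from 6 to 1 (Manhattan distance 3, so 3 moves are spent on a detour and 3 undoing it).
Enumerating: 6 9 12 11 10 7 4 5 2 1.
That gives 1 route.

1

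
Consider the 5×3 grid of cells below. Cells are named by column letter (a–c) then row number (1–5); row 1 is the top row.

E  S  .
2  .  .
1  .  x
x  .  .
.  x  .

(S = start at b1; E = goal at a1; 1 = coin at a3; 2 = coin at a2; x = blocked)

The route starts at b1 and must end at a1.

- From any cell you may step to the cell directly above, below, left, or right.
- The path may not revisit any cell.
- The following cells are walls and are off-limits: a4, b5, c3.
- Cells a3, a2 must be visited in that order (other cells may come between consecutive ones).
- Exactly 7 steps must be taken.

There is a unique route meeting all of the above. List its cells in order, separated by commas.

b1, c1, c2, b2, b3, a3, a2, a1

The waypoints must appear in the order a3, a2, with no cell reused.
Route from b1: right 1 to c1, down 1 to c2, left 1 to b2, down 1 to b3, left 1 to a3, up 2 to a1 — 7 moves in all.
Check: order respected (1 at step 5, 2 at step 6); 7 moves as required.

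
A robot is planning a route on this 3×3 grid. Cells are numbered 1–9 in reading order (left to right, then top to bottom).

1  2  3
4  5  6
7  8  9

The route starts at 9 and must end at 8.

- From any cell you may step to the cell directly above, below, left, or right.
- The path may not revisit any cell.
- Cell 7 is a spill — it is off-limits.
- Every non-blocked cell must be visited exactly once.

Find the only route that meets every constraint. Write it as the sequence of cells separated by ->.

Need to visit all 8 open cells exactly once, starting at 9 and ending at 8.
Route from 9: up 2 to 3, left 2 to 1, down 1 to 4, right 1 to 5, down 1 to 8 — 7 moves in all.
Check: all 8 open cells covered.

9 -> 6 -> 3 -> 2 -> 1 -> 4 -> 5 -> 8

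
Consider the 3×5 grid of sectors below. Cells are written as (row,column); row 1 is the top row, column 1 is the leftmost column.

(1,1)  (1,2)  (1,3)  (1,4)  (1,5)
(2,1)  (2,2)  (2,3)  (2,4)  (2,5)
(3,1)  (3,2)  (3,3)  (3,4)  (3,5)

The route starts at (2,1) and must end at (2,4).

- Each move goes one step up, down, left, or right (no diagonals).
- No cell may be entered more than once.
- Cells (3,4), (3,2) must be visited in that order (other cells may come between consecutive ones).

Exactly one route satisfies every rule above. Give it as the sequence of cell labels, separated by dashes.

(2,1) - (1,1) - (1,2) - (1,3) - (1,4) - (1,5) - (2,5) - (3,5) - (3,4) - (3,3) - (3,2) - (2,2) - (2,3) - (2,4)

The waypoints must appear in the order (3,4), (3,2), with no cell reused.
Route from (2,1): up to (1,1), 4× right (reaching (1,5)), 2× down (reaching (3,5)), 3× left (reaching (3,2)), up to (2,2), 2× right (reaching (2,4)) — 13 moves in all.
Check: order respected ((3,4) at step 8, (3,2) at step 10).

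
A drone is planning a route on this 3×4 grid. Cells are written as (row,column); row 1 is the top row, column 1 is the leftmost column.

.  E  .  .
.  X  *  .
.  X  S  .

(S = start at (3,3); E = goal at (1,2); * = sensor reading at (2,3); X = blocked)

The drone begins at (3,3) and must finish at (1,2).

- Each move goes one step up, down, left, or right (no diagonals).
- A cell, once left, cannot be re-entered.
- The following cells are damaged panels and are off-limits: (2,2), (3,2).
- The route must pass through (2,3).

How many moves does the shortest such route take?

Any route passes through (2,3) somewhere between (3,3) and (1,2). Summing Manhattan distances along the two legs ((3,3) → (2,3) → (1,2)) gives a lower bound of 1 + 2 = 3 moves.
A route of 3 moves achieves this: (3,3) → (2,3) → (1,3) → (1,2).
Since 3 matches the lower bound, it is optimal.

3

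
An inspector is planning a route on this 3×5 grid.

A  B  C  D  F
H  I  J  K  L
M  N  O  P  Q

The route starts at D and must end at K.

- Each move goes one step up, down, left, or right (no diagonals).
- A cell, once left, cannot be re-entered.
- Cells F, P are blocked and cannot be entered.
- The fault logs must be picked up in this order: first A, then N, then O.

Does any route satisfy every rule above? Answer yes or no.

yes

One route that works: D → C → B → A → H → M → N → O → J → K.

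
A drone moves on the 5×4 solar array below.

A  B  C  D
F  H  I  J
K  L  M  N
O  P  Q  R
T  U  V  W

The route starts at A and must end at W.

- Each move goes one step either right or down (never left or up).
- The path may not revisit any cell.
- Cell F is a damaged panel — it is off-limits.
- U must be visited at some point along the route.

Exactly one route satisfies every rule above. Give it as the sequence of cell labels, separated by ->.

A -> B -> H -> L -> P -> U -> V -> W

Moves only go right or down, so the column and row indices never decrease.
Route from A: right 1 to B, down 4 to U, right 2 to W — 7 moves in all.
Check: all required cells visited.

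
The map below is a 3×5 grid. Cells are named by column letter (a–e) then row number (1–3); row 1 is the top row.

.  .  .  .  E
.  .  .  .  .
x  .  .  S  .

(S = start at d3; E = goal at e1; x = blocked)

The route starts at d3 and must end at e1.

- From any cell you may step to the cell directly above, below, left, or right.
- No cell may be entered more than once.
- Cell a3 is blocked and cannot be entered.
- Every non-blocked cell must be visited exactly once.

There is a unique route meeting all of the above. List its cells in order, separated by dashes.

Need to visit all 14 open cells exactly once, starting at d3 and ending at e1.
Cell a1 has only two open neighbours (a2 and b1), so the path must pass straight through it: one of those is the cell it's entered from and the other is where it exits.
Route from d3: right 1 to e3, up 1 to e2, left 2 to c2, down 1 to c3, left 1 to b3, up 1 to b2, left 1 to a2, up 1 to a1, right 4 to e1 — 13 moves in all.
Check: all 14 open cells covered.

d3 - e3 - e2 - d2 - c2 - c3 - b3 - b2 - a2 - a1 - b1 - c1 - d1 - e1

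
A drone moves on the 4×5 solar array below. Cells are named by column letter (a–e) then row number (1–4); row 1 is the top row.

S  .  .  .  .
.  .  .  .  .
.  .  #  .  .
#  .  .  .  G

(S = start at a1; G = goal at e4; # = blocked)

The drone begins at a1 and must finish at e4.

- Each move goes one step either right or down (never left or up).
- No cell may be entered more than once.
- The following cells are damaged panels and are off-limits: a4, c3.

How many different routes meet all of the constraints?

A right/down-only route from a1 to e4 makes exactly 3 down-moves and 4 right-moves in some order.
With no other constraints that would be C(7,3) = 35 routes.
Subtract routes through each blocked cell (inclusion–exclusion for overlaps): − through c3: 18 − through a4: 1 → 16.
That gives 16 routes.

16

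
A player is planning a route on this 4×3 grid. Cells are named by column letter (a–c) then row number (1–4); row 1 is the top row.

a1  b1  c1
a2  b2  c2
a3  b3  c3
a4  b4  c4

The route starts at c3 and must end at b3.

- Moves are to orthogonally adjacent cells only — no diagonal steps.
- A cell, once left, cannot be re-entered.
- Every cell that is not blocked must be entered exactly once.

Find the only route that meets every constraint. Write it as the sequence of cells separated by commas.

Need to visit all 12 open cells exactly once, starting at c3 and ending at b3.
Cell c4 has only two open neighbours (c3 and b4), so the path must pass straight through it: one of those is the cell it's entered from and the other is where it exits.
Route from c3: down 1 to c4, left 2 to a4, up 3 to a1, right 2 to c1, down 1 to c2, left 1 to b2, down 1 to b3 — 11 moves in all.
Check: all 12 open cells covered.

c3, c4, b4, a4, a3, a2, a1, b1, c1, c2, b2, b3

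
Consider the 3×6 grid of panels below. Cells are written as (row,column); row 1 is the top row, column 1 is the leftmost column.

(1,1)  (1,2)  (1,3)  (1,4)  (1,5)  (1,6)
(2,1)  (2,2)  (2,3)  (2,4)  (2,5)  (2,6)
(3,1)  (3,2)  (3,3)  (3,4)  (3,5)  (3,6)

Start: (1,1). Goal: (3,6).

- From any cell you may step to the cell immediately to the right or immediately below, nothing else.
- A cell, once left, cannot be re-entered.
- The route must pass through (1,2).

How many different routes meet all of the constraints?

15

A right/down-only route from (1,1) to (3,6) makes exactly 2 down-moves and 5 right-moves in some order.
With no other constraints that would be C(7,2) = 21 routes.
Split at (1,2) and multiply the segment counts: (1,1)→(1,2): 1; (1,2)→(3,6): 15; product = 15.
That gives 15 routes.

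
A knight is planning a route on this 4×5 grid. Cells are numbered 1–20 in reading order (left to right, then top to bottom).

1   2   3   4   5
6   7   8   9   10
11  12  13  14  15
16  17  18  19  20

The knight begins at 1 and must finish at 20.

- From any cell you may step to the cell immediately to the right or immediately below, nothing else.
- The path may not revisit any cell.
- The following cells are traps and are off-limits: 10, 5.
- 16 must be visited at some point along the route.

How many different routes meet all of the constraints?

1

A right/down-only route from 1 to 20 makes exactly 3 down-moves and 4 right-moves in some order.
With no other constraints that would be C(7,3) = 35 routes.
Split at 16 and multiply the segment counts (each segment already excludes blocked cells): 1→16: 1; 16→20: 1; product = 1.
That gives 1 route.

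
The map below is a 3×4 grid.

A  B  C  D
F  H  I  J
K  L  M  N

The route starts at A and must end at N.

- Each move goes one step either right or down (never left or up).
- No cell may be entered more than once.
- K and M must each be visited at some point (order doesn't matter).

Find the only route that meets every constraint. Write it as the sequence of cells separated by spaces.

A F K L M N

Moves only go right or down, so the column and row indices never decrease.
Route from A: 2× down (reaching K), 3× right (reaching N) — 5 moves in all.
Check: all required cells visited.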